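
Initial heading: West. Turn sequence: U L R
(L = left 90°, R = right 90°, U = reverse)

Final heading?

Answer: Final heading: East

Derivation:
Start: West
  U (U-turn (180°)) -> East
  L (left (90° counter-clockwise)) -> North
  R (right (90° clockwise)) -> East
Final: East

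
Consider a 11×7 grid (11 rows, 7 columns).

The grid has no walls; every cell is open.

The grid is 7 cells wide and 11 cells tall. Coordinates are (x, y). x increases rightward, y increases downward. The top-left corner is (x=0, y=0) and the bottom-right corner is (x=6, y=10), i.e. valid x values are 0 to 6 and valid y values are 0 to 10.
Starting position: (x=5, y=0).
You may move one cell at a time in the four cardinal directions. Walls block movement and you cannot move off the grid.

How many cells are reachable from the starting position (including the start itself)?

BFS flood-fill from (x=5, y=0):
  Distance 0: (x=5, y=0)
  Distance 1: (x=4, y=0), (x=6, y=0), (x=5, y=1)
  Distance 2: (x=3, y=0), (x=4, y=1), (x=6, y=1), (x=5, y=2)
  Distance 3: (x=2, y=0), (x=3, y=1), (x=4, y=2), (x=6, y=2), (x=5, y=3)
  Distance 4: (x=1, y=0), (x=2, y=1), (x=3, y=2), (x=4, y=3), (x=6, y=3), (x=5, y=4)
  Distance 5: (x=0, y=0), (x=1, y=1), (x=2, y=2), (x=3, y=3), (x=4, y=4), (x=6, y=4), (x=5, y=5)
  Distance 6: (x=0, y=1), (x=1, y=2), (x=2, y=3), (x=3, y=4), (x=4, y=5), (x=6, y=5), (x=5, y=6)
  Distance 7: (x=0, y=2), (x=1, y=3), (x=2, y=4), (x=3, y=5), (x=4, y=6), (x=6, y=6), (x=5, y=7)
  Distance 8: (x=0, y=3), (x=1, y=4), (x=2, y=5), (x=3, y=6), (x=4, y=7), (x=6, y=7), (x=5, y=8)
  Distance 9: (x=0, y=4), (x=1, y=5), (x=2, y=6), (x=3, y=7), (x=4, y=8), (x=6, y=8), (x=5, y=9)
  Distance 10: (x=0, y=5), (x=1, y=6), (x=2, y=7), (x=3, y=8), (x=4, y=9), (x=6, y=9), (x=5, y=10)
  Distance 11: (x=0, y=6), (x=1, y=7), (x=2, y=8), (x=3, y=9), (x=4, y=10), (x=6, y=10)
  Distance 12: (x=0, y=7), (x=1, y=8), (x=2, y=9), (x=3, y=10)
  Distance 13: (x=0, y=8), (x=1, y=9), (x=2, y=10)
  Distance 14: (x=0, y=9), (x=1, y=10)
  Distance 15: (x=0, y=10)
Total reachable: 77 (grid has 77 open cells total)

Answer: Reachable cells: 77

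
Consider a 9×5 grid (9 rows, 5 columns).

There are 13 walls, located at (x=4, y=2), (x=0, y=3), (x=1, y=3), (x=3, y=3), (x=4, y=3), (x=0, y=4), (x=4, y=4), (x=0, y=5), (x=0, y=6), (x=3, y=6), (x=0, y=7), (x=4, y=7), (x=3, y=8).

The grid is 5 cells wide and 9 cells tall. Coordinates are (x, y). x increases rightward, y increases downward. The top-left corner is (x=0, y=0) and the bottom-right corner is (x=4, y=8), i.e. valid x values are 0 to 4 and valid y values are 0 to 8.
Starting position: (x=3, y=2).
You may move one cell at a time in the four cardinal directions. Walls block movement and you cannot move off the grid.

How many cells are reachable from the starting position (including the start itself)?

Answer: Reachable cells: 31

Derivation:
BFS flood-fill from (x=3, y=2):
  Distance 0: (x=3, y=2)
  Distance 1: (x=3, y=1), (x=2, y=2)
  Distance 2: (x=3, y=0), (x=2, y=1), (x=4, y=1), (x=1, y=2), (x=2, y=3)
  Distance 3: (x=2, y=0), (x=4, y=0), (x=1, y=1), (x=0, y=2), (x=2, y=4)
  Distance 4: (x=1, y=0), (x=0, y=1), (x=1, y=4), (x=3, y=4), (x=2, y=5)
  Distance 5: (x=0, y=0), (x=1, y=5), (x=3, y=5), (x=2, y=6)
  Distance 6: (x=4, y=5), (x=1, y=6), (x=2, y=7)
  Distance 7: (x=4, y=6), (x=1, y=7), (x=3, y=7), (x=2, y=8)
  Distance 8: (x=1, y=8)
  Distance 9: (x=0, y=8)
Total reachable: 31 (grid has 32 open cells total)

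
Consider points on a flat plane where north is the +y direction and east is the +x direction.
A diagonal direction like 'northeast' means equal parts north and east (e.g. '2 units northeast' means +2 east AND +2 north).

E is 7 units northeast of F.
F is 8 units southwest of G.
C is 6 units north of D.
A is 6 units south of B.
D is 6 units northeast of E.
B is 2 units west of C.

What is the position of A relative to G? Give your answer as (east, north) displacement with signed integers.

Place G at the origin (east=0, north=0).
  F is 8 units southwest of G: delta (east=-8, north=-8); F at (east=-8, north=-8).
  E is 7 units northeast of F: delta (east=+7, north=+7); E at (east=-1, north=-1).
  D is 6 units northeast of E: delta (east=+6, north=+6); D at (east=5, north=5).
  C is 6 units north of D: delta (east=+0, north=+6); C at (east=5, north=11).
  B is 2 units west of C: delta (east=-2, north=+0); B at (east=3, north=11).
  A is 6 units south of B: delta (east=+0, north=-6); A at (east=3, north=5).
Therefore A relative to G: (east=3, north=5).

Answer: A is at (east=3, north=5) relative to G.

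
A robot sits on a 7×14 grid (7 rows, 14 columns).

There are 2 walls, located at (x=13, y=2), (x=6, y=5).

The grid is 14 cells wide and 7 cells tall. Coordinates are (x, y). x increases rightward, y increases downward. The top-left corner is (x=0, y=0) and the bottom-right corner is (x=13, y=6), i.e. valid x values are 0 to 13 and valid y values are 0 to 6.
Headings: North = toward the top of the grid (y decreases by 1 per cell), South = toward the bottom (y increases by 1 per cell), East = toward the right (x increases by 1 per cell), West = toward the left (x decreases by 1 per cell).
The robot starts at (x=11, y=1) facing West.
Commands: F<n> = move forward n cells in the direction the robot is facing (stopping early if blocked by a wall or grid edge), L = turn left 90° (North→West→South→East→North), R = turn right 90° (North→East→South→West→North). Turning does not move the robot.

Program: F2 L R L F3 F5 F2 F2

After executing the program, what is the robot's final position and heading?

Start: (x=11, y=1), facing West
  F2: move forward 2, now at (x=9, y=1)
  L: turn left, now facing South
  R: turn right, now facing West
  L: turn left, now facing South
  F3: move forward 3, now at (x=9, y=4)
  F5: move forward 2/5 (blocked), now at (x=9, y=6)
  F2: move forward 0/2 (blocked), now at (x=9, y=6)
  F2: move forward 0/2 (blocked), now at (x=9, y=6)
Final: (x=9, y=6), facing South

Answer: Final position: (x=9, y=6), facing South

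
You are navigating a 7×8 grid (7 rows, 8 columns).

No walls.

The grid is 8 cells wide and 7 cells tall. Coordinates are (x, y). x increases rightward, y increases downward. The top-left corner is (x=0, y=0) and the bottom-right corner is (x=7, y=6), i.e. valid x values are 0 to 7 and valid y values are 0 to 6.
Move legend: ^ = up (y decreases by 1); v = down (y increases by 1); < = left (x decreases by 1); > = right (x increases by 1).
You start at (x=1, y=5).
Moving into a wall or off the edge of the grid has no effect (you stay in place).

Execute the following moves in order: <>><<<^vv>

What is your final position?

Answer: Final position: (x=1, y=6)

Derivation:
Start: (x=1, y=5)
  < (left): (x=1, y=5) -> (x=0, y=5)
  > (right): (x=0, y=5) -> (x=1, y=5)
  > (right): (x=1, y=5) -> (x=2, y=5)
  < (left): (x=2, y=5) -> (x=1, y=5)
  < (left): (x=1, y=5) -> (x=0, y=5)
  < (left): blocked, stay at (x=0, y=5)
  ^ (up): (x=0, y=5) -> (x=0, y=4)
  v (down): (x=0, y=4) -> (x=0, y=5)
  v (down): (x=0, y=5) -> (x=0, y=6)
  > (right): (x=0, y=6) -> (x=1, y=6)
Final: (x=1, y=6)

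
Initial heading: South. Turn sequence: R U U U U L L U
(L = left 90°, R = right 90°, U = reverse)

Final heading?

Answer: Final heading: West

Derivation:
Start: South
  R (right (90° clockwise)) -> West
  U (U-turn (180°)) -> East
  U (U-turn (180°)) -> West
  U (U-turn (180°)) -> East
  U (U-turn (180°)) -> West
  L (left (90° counter-clockwise)) -> South
  L (left (90° counter-clockwise)) -> East
  U (U-turn (180°)) -> West
Final: West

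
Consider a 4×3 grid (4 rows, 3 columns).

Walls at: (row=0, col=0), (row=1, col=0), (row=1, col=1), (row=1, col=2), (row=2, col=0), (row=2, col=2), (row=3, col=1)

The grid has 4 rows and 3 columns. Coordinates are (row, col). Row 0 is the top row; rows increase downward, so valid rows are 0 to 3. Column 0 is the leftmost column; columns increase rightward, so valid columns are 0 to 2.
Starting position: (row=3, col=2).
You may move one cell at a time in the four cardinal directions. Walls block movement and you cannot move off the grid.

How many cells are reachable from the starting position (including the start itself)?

BFS flood-fill from (row=3, col=2):
  Distance 0: (row=3, col=2)
Total reachable: 1 (grid has 5 open cells total)

Answer: Reachable cells: 1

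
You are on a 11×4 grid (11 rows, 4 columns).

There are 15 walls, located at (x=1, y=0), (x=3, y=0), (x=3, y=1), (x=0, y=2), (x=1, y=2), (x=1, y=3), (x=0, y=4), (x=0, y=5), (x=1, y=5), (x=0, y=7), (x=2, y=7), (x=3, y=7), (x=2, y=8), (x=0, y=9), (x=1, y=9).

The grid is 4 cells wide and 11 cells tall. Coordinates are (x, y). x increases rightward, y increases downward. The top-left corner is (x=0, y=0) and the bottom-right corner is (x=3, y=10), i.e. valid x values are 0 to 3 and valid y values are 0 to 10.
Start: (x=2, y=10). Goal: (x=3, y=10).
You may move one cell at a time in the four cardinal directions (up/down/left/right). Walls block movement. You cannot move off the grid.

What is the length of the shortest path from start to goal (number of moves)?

Answer: Shortest path length: 1

Derivation:
BFS from (x=2, y=10) until reaching (x=3, y=10):
  Distance 0: (x=2, y=10)
  Distance 1: (x=2, y=9), (x=1, y=10), (x=3, y=10)  <- goal reached here
One shortest path (1 moves): (x=2, y=10) -> (x=3, y=10)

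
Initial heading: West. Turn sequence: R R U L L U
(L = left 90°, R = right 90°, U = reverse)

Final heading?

Start: West
  R (right (90° clockwise)) -> North
  R (right (90° clockwise)) -> East
  U (U-turn (180°)) -> West
  L (left (90° counter-clockwise)) -> South
  L (left (90° counter-clockwise)) -> East
  U (U-turn (180°)) -> West
Final: West

Answer: Final heading: West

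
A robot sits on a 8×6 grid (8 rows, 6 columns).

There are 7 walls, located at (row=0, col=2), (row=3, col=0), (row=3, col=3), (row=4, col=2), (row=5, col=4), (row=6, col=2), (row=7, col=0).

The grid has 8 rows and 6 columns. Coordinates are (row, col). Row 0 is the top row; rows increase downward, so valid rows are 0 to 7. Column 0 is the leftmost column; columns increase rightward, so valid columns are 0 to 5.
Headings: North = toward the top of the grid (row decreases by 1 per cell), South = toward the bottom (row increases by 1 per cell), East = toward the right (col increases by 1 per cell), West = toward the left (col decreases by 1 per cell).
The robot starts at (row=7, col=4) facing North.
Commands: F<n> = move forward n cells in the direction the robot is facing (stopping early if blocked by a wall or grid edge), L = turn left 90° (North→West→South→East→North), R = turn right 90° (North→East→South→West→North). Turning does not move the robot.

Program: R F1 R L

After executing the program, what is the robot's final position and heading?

Start: (row=7, col=4), facing North
  R: turn right, now facing East
  F1: move forward 1, now at (row=7, col=5)
  R: turn right, now facing South
  L: turn left, now facing East
Final: (row=7, col=5), facing East

Answer: Final position: (row=7, col=5), facing East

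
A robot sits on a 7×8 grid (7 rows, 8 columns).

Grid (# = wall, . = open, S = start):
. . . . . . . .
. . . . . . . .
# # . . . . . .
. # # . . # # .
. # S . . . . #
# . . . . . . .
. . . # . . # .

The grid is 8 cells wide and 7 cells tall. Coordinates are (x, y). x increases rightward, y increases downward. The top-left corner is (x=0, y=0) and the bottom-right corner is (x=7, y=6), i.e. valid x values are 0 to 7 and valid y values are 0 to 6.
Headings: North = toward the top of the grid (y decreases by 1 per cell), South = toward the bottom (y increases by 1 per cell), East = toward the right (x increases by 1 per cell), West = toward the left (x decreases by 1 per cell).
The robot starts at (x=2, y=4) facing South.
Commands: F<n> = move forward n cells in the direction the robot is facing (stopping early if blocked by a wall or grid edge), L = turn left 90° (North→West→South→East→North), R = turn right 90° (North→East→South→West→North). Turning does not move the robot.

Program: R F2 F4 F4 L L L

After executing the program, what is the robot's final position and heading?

Start: (x=2, y=4), facing South
  R: turn right, now facing West
  F2: move forward 0/2 (blocked), now at (x=2, y=4)
  F4: move forward 0/4 (blocked), now at (x=2, y=4)
  F4: move forward 0/4 (blocked), now at (x=2, y=4)
  L: turn left, now facing South
  L: turn left, now facing East
  L: turn left, now facing North
Final: (x=2, y=4), facing North

Answer: Final position: (x=2, y=4), facing North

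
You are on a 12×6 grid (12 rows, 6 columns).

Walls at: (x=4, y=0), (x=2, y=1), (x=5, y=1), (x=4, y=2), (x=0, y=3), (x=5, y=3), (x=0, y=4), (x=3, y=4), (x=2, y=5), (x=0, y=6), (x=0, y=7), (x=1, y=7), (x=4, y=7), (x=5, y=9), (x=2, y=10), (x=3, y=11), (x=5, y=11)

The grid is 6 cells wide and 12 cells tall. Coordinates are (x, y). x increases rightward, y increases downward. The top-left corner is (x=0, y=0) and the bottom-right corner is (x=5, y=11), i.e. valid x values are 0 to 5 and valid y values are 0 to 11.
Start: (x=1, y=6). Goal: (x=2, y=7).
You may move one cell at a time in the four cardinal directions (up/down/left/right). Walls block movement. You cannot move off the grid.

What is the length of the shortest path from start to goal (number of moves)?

BFS from (x=1, y=6) until reaching (x=2, y=7):
  Distance 0: (x=1, y=6)
  Distance 1: (x=1, y=5), (x=2, y=6)
  Distance 2: (x=1, y=4), (x=0, y=5), (x=3, y=6), (x=2, y=7)  <- goal reached here
One shortest path (2 moves): (x=1, y=6) -> (x=2, y=6) -> (x=2, y=7)

Answer: Shortest path length: 2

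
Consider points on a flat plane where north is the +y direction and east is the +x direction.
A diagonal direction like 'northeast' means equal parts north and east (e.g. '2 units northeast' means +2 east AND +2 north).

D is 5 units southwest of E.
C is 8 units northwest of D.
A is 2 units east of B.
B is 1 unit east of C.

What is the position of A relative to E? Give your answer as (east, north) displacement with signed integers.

Place E at the origin (east=0, north=0).
  D is 5 units southwest of E: delta (east=-5, north=-5); D at (east=-5, north=-5).
  C is 8 units northwest of D: delta (east=-8, north=+8); C at (east=-13, north=3).
  B is 1 unit east of C: delta (east=+1, north=+0); B at (east=-12, north=3).
  A is 2 units east of B: delta (east=+2, north=+0); A at (east=-10, north=3).
Therefore A relative to E: (east=-10, north=3).

Answer: A is at (east=-10, north=3) relative to E.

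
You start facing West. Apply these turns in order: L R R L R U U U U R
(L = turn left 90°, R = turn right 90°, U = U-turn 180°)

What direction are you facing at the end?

Answer: Final heading: East

Derivation:
Start: West
  L (left (90° counter-clockwise)) -> South
  R (right (90° clockwise)) -> West
  R (right (90° clockwise)) -> North
  L (left (90° counter-clockwise)) -> West
  R (right (90° clockwise)) -> North
  U (U-turn (180°)) -> South
  U (U-turn (180°)) -> North
  U (U-turn (180°)) -> South
  U (U-turn (180°)) -> North
  R (right (90° clockwise)) -> East
Final: East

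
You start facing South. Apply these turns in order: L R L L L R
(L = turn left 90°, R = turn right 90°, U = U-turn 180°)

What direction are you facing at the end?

Answer: Final heading: North

Derivation:
Start: South
  L (left (90° counter-clockwise)) -> East
  R (right (90° clockwise)) -> South
  L (left (90° counter-clockwise)) -> East
  L (left (90° counter-clockwise)) -> North
  L (left (90° counter-clockwise)) -> West
  R (right (90° clockwise)) -> North
Final: North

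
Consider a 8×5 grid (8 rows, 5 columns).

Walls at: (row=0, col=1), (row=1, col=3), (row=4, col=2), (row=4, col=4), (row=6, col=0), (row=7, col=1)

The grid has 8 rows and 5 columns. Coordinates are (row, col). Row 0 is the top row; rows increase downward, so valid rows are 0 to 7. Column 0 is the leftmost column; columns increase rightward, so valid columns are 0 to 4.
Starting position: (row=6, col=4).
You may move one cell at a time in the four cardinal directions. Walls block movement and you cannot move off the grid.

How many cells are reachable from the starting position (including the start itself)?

BFS flood-fill from (row=6, col=4):
  Distance 0: (row=6, col=4)
  Distance 1: (row=5, col=4), (row=6, col=3), (row=7, col=4)
  Distance 2: (row=5, col=3), (row=6, col=2), (row=7, col=3)
  Distance 3: (row=4, col=3), (row=5, col=2), (row=6, col=1), (row=7, col=2)
  Distance 4: (row=3, col=3), (row=5, col=1)
  Distance 5: (row=2, col=3), (row=3, col=2), (row=3, col=4), (row=4, col=1), (row=5, col=0)
  Distance 6: (row=2, col=2), (row=2, col=4), (row=3, col=1), (row=4, col=0)
  Distance 7: (row=1, col=2), (row=1, col=4), (row=2, col=1), (row=3, col=0)
  Distance 8: (row=0, col=2), (row=0, col=4), (row=1, col=1), (row=2, col=0)
  Distance 9: (row=0, col=3), (row=1, col=0)
  Distance 10: (row=0, col=0)
Total reachable: 33 (grid has 34 open cells total)

Answer: Reachable cells: 33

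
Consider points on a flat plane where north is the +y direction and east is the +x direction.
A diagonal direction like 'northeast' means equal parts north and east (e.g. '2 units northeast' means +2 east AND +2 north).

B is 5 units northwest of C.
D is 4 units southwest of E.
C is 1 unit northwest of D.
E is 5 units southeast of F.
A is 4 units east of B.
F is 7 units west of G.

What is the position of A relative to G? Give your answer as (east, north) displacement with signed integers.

Answer: A is at (east=-8, north=-3) relative to G.

Derivation:
Place G at the origin (east=0, north=0).
  F is 7 units west of G: delta (east=-7, north=+0); F at (east=-7, north=0).
  E is 5 units southeast of F: delta (east=+5, north=-5); E at (east=-2, north=-5).
  D is 4 units southwest of E: delta (east=-4, north=-4); D at (east=-6, north=-9).
  C is 1 unit northwest of D: delta (east=-1, north=+1); C at (east=-7, north=-8).
  B is 5 units northwest of C: delta (east=-5, north=+5); B at (east=-12, north=-3).
  A is 4 units east of B: delta (east=+4, north=+0); A at (east=-8, north=-3).
Therefore A relative to G: (east=-8, north=-3).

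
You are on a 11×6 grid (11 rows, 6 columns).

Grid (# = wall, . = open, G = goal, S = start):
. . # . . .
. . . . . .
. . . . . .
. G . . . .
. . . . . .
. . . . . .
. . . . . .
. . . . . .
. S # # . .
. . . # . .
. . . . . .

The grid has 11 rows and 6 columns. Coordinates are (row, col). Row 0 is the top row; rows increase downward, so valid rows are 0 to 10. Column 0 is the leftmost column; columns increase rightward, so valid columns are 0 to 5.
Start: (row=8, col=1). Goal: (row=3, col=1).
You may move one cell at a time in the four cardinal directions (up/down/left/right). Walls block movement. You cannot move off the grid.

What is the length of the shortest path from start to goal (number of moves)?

Answer: Shortest path length: 5

Derivation:
BFS from (row=8, col=1) until reaching (row=3, col=1):
  Distance 0: (row=8, col=1)
  Distance 1: (row=7, col=1), (row=8, col=0), (row=9, col=1)
  Distance 2: (row=6, col=1), (row=7, col=0), (row=7, col=2), (row=9, col=0), (row=9, col=2), (row=10, col=1)
  Distance 3: (row=5, col=1), (row=6, col=0), (row=6, col=2), (row=7, col=3), (row=10, col=0), (row=10, col=2)
  Distance 4: (row=4, col=1), (row=5, col=0), (row=5, col=2), (row=6, col=3), (row=7, col=4), (row=10, col=3)
  Distance 5: (row=3, col=1), (row=4, col=0), (row=4, col=2), (row=5, col=3), (row=6, col=4), (row=7, col=5), (row=8, col=4), (row=10, col=4)  <- goal reached here
One shortest path (5 moves): (row=8, col=1) -> (row=7, col=1) -> (row=6, col=1) -> (row=5, col=1) -> (row=4, col=1) -> (row=3, col=1)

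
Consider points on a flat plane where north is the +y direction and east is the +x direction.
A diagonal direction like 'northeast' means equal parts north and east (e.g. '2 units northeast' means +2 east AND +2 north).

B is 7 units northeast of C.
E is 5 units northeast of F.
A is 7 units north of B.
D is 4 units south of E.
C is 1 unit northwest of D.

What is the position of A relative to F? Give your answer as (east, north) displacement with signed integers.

Place F at the origin (east=0, north=0).
  E is 5 units northeast of F: delta (east=+5, north=+5); E at (east=5, north=5).
  D is 4 units south of E: delta (east=+0, north=-4); D at (east=5, north=1).
  C is 1 unit northwest of D: delta (east=-1, north=+1); C at (east=4, north=2).
  B is 7 units northeast of C: delta (east=+7, north=+7); B at (east=11, north=9).
  A is 7 units north of B: delta (east=+0, north=+7); A at (east=11, north=16).
Therefore A relative to F: (east=11, north=16).

Answer: A is at (east=11, north=16) relative to F.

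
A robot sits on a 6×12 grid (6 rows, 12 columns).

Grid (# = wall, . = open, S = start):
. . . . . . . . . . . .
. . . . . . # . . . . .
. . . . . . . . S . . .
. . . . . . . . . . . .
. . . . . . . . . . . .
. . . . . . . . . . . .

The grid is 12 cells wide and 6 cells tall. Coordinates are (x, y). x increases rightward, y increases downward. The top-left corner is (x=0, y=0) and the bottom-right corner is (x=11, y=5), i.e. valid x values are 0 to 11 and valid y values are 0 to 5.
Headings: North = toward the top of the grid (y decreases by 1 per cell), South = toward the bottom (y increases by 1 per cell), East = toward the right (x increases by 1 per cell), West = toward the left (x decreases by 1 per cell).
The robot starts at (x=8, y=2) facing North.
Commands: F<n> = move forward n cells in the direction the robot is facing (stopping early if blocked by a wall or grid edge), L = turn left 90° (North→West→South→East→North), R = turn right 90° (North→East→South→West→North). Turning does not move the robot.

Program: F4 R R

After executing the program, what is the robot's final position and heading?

Answer: Final position: (x=8, y=0), facing South

Derivation:
Start: (x=8, y=2), facing North
  F4: move forward 2/4 (blocked), now at (x=8, y=0)
  R: turn right, now facing East
  R: turn right, now facing South
Final: (x=8, y=0), facing South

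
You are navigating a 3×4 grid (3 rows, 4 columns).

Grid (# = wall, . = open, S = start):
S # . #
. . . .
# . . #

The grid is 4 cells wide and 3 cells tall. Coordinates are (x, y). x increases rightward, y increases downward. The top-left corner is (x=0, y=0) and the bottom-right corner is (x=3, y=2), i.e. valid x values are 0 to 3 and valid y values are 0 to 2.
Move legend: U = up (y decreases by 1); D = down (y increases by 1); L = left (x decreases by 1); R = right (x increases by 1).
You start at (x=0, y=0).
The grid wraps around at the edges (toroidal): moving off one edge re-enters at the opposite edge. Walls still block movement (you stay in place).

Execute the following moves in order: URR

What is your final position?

Answer: Final position: (x=0, y=0)

Derivation:
Start: (x=0, y=0)
  U (up): blocked, stay at (x=0, y=0)
  R (right): blocked, stay at (x=0, y=0)
  R (right): blocked, stay at (x=0, y=0)
Final: (x=0, y=0)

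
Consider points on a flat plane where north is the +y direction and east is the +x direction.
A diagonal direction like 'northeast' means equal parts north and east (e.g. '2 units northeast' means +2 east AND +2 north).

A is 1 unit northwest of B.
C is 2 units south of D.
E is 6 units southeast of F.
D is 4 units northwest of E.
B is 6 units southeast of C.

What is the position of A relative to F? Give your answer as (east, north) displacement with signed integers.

Answer: A is at (east=7, north=-9) relative to F.

Derivation:
Place F at the origin (east=0, north=0).
  E is 6 units southeast of F: delta (east=+6, north=-6); E at (east=6, north=-6).
  D is 4 units northwest of E: delta (east=-4, north=+4); D at (east=2, north=-2).
  C is 2 units south of D: delta (east=+0, north=-2); C at (east=2, north=-4).
  B is 6 units southeast of C: delta (east=+6, north=-6); B at (east=8, north=-10).
  A is 1 unit northwest of B: delta (east=-1, north=+1); A at (east=7, north=-9).
Therefore A relative to F: (east=7, north=-9).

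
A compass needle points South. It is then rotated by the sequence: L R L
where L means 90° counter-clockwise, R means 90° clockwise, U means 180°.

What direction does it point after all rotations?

Start: South
  L (left (90° counter-clockwise)) -> East
  R (right (90° clockwise)) -> South
  L (left (90° counter-clockwise)) -> East
Final: East

Answer: Final heading: East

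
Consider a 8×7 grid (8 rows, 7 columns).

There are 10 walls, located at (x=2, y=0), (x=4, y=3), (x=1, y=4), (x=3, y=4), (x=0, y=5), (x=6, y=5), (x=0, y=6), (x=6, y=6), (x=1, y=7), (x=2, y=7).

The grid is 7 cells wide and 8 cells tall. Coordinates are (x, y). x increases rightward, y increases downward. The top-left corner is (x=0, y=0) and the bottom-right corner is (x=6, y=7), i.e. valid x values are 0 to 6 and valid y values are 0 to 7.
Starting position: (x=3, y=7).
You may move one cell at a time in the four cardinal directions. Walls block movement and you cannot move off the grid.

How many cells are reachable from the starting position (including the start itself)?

BFS flood-fill from (x=3, y=7):
  Distance 0: (x=3, y=7)
  Distance 1: (x=3, y=6), (x=4, y=7)
  Distance 2: (x=3, y=5), (x=2, y=6), (x=4, y=6), (x=5, y=7)
  Distance 3: (x=2, y=5), (x=4, y=5), (x=1, y=6), (x=5, y=6), (x=6, y=7)
  Distance 4: (x=2, y=4), (x=4, y=4), (x=1, y=5), (x=5, y=5)
  Distance 5: (x=2, y=3), (x=5, y=4)
  Distance 6: (x=2, y=2), (x=1, y=3), (x=3, y=3), (x=5, y=3), (x=6, y=4)
  Distance 7: (x=2, y=1), (x=1, y=2), (x=3, y=2), (x=5, y=2), (x=0, y=3), (x=6, y=3)
  Distance 8: (x=1, y=1), (x=3, y=1), (x=5, y=1), (x=0, y=2), (x=4, y=2), (x=6, y=2), (x=0, y=4)
  Distance 9: (x=1, y=0), (x=3, y=0), (x=5, y=0), (x=0, y=1), (x=4, y=1), (x=6, y=1)
  Distance 10: (x=0, y=0), (x=4, y=0), (x=6, y=0)
Total reachable: 45 (grid has 46 open cells total)

Answer: Reachable cells: 45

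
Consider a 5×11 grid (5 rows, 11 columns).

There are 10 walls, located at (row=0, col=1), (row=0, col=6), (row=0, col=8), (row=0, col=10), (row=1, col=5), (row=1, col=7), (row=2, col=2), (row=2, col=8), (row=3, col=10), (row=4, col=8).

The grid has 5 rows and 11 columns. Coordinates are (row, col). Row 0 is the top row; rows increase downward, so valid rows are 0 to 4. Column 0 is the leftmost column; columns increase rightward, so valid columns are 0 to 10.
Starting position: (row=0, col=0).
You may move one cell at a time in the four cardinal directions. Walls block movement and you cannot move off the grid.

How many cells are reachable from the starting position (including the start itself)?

BFS flood-fill from (row=0, col=0):
  Distance 0: (row=0, col=0)
  Distance 1: (row=1, col=0)
  Distance 2: (row=1, col=1), (row=2, col=0)
  Distance 3: (row=1, col=2), (row=2, col=1), (row=3, col=0)
  Distance 4: (row=0, col=2), (row=1, col=3), (row=3, col=1), (row=4, col=0)
  Distance 5: (row=0, col=3), (row=1, col=4), (row=2, col=3), (row=3, col=2), (row=4, col=1)
  Distance 6: (row=0, col=4), (row=2, col=4), (row=3, col=3), (row=4, col=2)
  Distance 7: (row=0, col=5), (row=2, col=5), (row=3, col=4), (row=4, col=3)
  Distance 8: (row=2, col=6), (row=3, col=5), (row=4, col=4)
  Distance 9: (row=1, col=6), (row=2, col=7), (row=3, col=6), (row=4, col=5)
  Distance 10: (row=3, col=7), (row=4, col=6)
  Distance 11: (row=3, col=8), (row=4, col=7)
  Distance 12: (row=3, col=9)
  Distance 13: (row=2, col=9), (row=4, col=9)
  Distance 14: (row=1, col=9), (row=2, col=10), (row=4, col=10)
  Distance 15: (row=0, col=9), (row=1, col=8), (row=1, col=10)
Total reachable: 44 (grid has 45 open cells total)

Answer: Reachable cells: 44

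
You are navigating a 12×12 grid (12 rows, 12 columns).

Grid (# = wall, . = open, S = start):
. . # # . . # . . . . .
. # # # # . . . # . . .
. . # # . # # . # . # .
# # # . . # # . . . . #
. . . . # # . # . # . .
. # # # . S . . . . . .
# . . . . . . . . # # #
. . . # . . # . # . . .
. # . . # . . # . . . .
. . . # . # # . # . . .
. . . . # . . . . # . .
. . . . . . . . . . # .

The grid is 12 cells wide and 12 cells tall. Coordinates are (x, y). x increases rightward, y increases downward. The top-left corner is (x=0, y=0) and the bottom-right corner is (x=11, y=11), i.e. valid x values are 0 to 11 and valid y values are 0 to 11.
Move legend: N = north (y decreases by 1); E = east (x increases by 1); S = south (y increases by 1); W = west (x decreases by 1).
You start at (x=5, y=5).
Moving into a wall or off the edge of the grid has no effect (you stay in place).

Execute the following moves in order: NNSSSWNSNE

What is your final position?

Answer: Final position: (x=5, y=7)

Derivation:
Start: (x=5, y=5)
  N (north): blocked, stay at (x=5, y=5)
  N (north): blocked, stay at (x=5, y=5)
  S (south): (x=5, y=5) -> (x=5, y=6)
  S (south): (x=5, y=6) -> (x=5, y=7)
  S (south): (x=5, y=7) -> (x=5, y=8)
  W (west): blocked, stay at (x=5, y=8)
  N (north): (x=5, y=8) -> (x=5, y=7)
  S (south): (x=5, y=7) -> (x=5, y=8)
  N (north): (x=5, y=8) -> (x=5, y=7)
  E (east): blocked, stay at (x=5, y=7)
Final: (x=5, y=7)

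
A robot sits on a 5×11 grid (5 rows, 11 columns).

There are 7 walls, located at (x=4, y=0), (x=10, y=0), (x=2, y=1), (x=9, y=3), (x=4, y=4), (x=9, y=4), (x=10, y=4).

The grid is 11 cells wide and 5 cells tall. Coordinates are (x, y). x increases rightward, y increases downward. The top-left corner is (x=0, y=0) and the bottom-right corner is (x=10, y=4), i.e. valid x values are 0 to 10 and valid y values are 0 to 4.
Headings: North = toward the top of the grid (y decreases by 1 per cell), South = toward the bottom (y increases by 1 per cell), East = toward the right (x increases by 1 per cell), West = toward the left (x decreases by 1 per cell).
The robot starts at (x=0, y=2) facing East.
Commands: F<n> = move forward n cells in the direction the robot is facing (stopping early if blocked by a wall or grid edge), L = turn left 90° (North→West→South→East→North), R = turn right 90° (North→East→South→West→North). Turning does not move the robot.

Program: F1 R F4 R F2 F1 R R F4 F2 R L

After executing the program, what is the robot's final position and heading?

Start: (x=0, y=2), facing East
  F1: move forward 1, now at (x=1, y=2)
  R: turn right, now facing South
  F4: move forward 2/4 (blocked), now at (x=1, y=4)
  R: turn right, now facing West
  F2: move forward 1/2 (blocked), now at (x=0, y=4)
  F1: move forward 0/1 (blocked), now at (x=0, y=4)
  R: turn right, now facing North
  R: turn right, now facing East
  F4: move forward 3/4 (blocked), now at (x=3, y=4)
  F2: move forward 0/2 (blocked), now at (x=3, y=4)
  R: turn right, now facing South
  L: turn left, now facing East
Final: (x=3, y=4), facing East

Answer: Final position: (x=3, y=4), facing East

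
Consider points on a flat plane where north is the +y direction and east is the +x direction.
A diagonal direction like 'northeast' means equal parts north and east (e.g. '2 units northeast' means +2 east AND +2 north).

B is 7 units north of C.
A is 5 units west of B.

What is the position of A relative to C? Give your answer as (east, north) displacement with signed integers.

Answer: A is at (east=-5, north=7) relative to C.

Derivation:
Place C at the origin (east=0, north=0).
  B is 7 units north of C: delta (east=+0, north=+7); B at (east=0, north=7).
  A is 5 units west of B: delta (east=-5, north=+0); A at (east=-5, north=7).
Therefore A relative to C: (east=-5, north=7).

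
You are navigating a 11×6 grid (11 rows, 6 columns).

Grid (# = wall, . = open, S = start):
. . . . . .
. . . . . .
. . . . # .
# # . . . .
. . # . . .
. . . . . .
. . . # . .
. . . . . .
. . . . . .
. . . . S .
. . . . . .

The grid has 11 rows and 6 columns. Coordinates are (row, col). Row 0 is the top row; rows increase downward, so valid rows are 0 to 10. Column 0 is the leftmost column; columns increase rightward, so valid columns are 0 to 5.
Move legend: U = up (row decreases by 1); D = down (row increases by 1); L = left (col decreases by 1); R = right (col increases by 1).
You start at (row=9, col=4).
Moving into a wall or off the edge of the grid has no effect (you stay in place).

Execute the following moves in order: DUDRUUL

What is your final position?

Start: (row=9, col=4)
  D (down): (row=9, col=4) -> (row=10, col=4)
  U (up): (row=10, col=4) -> (row=9, col=4)
  D (down): (row=9, col=4) -> (row=10, col=4)
  R (right): (row=10, col=4) -> (row=10, col=5)
  U (up): (row=10, col=5) -> (row=9, col=5)
  U (up): (row=9, col=5) -> (row=8, col=5)
  L (left): (row=8, col=5) -> (row=8, col=4)
Final: (row=8, col=4)

Answer: Final position: (row=8, col=4)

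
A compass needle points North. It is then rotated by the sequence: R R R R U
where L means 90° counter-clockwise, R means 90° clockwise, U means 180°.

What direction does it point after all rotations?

Start: North
  R (right (90° clockwise)) -> East
  R (right (90° clockwise)) -> South
  R (right (90° clockwise)) -> West
  R (right (90° clockwise)) -> North
  U (U-turn (180°)) -> South
Final: South

Answer: Final heading: South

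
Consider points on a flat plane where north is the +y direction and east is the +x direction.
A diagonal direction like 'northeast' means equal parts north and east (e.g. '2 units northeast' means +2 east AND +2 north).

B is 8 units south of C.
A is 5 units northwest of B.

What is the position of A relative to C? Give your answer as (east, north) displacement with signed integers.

Place C at the origin (east=0, north=0).
  B is 8 units south of C: delta (east=+0, north=-8); B at (east=0, north=-8).
  A is 5 units northwest of B: delta (east=-5, north=+5); A at (east=-5, north=-3).
Therefore A relative to C: (east=-5, north=-3).

Answer: A is at (east=-5, north=-3) relative to C.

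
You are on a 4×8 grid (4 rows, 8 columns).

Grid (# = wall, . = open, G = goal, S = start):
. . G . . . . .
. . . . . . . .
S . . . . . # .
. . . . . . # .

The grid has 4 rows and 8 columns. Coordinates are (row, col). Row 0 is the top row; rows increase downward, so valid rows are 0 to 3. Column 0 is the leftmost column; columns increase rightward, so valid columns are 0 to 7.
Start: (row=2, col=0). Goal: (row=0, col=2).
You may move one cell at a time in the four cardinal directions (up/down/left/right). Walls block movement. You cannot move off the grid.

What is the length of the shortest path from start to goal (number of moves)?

Answer: Shortest path length: 4

Derivation:
BFS from (row=2, col=0) until reaching (row=0, col=2):
  Distance 0: (row=2, col=0)
  Distance 1: (row=1, col=0), (row=2, col=1), (row=3, col=0)
  Distance 2: (row=0, col=0), (row=1, col=1), (row=2, col=2), (row=3, col=1)
  Distance 3: (row=0, col=1), (row=1, col=2), (row=2, col=3), (row=3, col=2)
  Distance 4: (row=0, col=2), (row=1, col=3), (row=2, col=4), (row=3, col=3)  <- goal reached here
One shortest path (4 moves): (row=2, col=0) -> (row=2, col=1) -> (row=2, col=2) -> (row=1, col=2) -> (row=0, col=2)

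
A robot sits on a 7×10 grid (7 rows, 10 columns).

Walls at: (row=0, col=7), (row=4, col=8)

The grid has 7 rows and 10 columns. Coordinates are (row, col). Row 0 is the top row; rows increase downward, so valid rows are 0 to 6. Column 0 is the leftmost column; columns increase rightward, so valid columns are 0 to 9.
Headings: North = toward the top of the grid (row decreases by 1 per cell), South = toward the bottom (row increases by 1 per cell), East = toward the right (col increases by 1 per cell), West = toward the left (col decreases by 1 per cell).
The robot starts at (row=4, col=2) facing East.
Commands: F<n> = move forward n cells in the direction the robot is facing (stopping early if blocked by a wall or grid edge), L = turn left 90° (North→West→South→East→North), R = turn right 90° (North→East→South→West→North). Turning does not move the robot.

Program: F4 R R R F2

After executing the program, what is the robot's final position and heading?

Start: (row=4, col=2), facing East
  F4: move forward 4, now at (row=4, col=6)
  R: turn right, now facing South
  R: turn right, now facing West
  R: turn right, now facing North
  F2: move forward 2, now at (row=2, col=6)
Final: (row=2, col=6), facing North

Answer: Final position: (row=2, col=6), facing North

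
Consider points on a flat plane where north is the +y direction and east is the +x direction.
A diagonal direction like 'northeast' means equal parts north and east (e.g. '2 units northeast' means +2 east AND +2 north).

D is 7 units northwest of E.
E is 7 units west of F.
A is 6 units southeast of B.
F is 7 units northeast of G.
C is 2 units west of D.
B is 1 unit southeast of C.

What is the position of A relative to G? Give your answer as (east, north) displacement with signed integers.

Place G at the origin (east=0, north=0).
  F is 7 units northeast of G: delta (east=+7, north=+7); F at (east=7, north=7).
  E is 7 units west of F: delta (east=-7, north=+0); E at (east=0, north=7).
  D is 7 units northwest of E: delta (east=-7, north=+7); D at (east=-7, north=14).
  C is 2 units west of D: delta (east=-2, north=+0); C at (east=-9, north=14).
  B is 1 unit southeast of C: delta (east=+1, north=-1); B at (east=-8, north=13).
  A is 6 units southeast of B: delta (east=+6, north=-6); A at (east=-2, north=7).
Therefore A relative to G: (east=-2, north=7).

Answer: A is at (east=-2, north=7) relative to G.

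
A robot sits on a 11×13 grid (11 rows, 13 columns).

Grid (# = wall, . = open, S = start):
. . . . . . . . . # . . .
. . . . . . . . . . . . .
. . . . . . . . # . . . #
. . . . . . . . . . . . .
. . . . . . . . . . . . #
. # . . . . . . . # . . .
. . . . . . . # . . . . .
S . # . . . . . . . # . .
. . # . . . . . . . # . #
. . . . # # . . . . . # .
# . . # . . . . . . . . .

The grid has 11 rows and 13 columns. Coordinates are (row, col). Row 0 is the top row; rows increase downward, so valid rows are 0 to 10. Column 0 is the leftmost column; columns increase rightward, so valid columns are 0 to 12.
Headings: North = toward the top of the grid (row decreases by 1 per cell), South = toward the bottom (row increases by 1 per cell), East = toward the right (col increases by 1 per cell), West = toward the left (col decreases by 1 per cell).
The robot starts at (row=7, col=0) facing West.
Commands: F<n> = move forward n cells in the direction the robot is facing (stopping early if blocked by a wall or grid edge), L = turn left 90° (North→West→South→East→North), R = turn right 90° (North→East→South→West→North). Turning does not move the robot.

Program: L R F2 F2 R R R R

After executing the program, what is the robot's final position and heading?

Answer: Final position: (row=7, col=0), facing West

Derivation:
Start: (row=7, col=0), facing West
  L: turn left, now facing South
  R: turn right, now facing West
  F2: move forward 0/2 (blocked), now at (row=7, col=0)
  F2: move forward 0/2 (blocked), now at (row=7, col=0)
  R: turn right, now facing North
  R: turn right, now facing East
  R: turn right, now facing South
  R: turn right, now facing West
Final: (row=7, col=0), facing West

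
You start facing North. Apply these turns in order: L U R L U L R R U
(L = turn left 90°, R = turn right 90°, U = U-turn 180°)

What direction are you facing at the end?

Answer: Final heading: South

Derivation:
Start: North
  L (left (90° counter-clockwise)) -> West
  U (U-turn (180°)) -> East
  R (right (90° clockwise)) -> South
  L (left (90° counter-clockwise)) -> East
  U (U-turn (180°)) -> West
  L (left (90° counter-clockwise)) -> South
  R (right (90° clockwise)) -> West
  R (right (90° clockwise)) -> North
  U (U-turn (180°)) -> South
Final: South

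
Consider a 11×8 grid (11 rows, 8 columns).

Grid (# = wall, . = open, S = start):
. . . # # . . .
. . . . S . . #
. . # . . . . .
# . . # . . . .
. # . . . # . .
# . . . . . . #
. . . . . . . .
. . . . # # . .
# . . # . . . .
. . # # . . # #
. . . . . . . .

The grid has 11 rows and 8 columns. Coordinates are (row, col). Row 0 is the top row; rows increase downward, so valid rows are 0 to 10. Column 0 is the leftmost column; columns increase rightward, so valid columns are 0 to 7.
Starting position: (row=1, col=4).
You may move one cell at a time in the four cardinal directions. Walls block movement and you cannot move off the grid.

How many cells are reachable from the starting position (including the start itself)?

BFS flood-fill from (row=1, col=4):
  Distance 0: (row=1, col=4)
  Distance 1: (row=1, col=3), (row=1, col=5), (row=2, col=4)
  Distance 2: (row=0, col=5), (row=1, col=2), (row=1, col=6), (row=2, col=3), (row=2, col=5), (row=3, col=4)
  Distance 3: (row=0, col=2), (row=0, col=6), (row=1, col=1), (row=2, col=6), (row=3, col=5), (row=4, col=4)
  Distance 4: (row=0, col=1), (row=0, col=7), (row=1, col=0), (row=2, col=1), (row=2, col=7), (row=3, col=6), (row=4, col=3), (row=5, col=4)
  Distance 5: (row=0, col=0), (row=2, col=0), (row=3, col=1), (row=3, col=7), (row=4, col=2), (row=4, col=6), (row=5, col=3), (row=5, col=5), (row=6, col=4)
  Distance 6: (row=3, col=2), (row=4, col=7), (row=5, col=2), (row=5, col=6), (row=6, col=3), (row=6, col=5)
  Distance 7: (row=5, col=1), (row=6, col=2), (row=6, col=6), (row=7, col=3)
  Distance 8: (row=6, col=1), (row=6, col=7), (row=7, col=2), (row=7, col=6)
  Distance 9: (row=6, col=0), (row=7, col=1), (row=7, col=7), (row=8, col=2), (row=8, col=6)
  Distance 10: (row=7, col=0), (row=8, col=1), (row=8, col=5), (row=8, col=7)
  Distance 11: (row=8, col=4), (row=9, col=1), (row=9, col=5)
  Distance 12: (row=9, col=0), (row=9, col=4), (row=10, col=1), (row=10, col=5)
  Distance 13: (row=10, col=0), (row=10, col=2), (row=10, col=4), (row=10, col=6)
  Distance 14: (row=10, col=3), (row=10, col=7)
Total reachable: 69 (grid has 70 open cells total)

Answer: Reachable cells: 69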